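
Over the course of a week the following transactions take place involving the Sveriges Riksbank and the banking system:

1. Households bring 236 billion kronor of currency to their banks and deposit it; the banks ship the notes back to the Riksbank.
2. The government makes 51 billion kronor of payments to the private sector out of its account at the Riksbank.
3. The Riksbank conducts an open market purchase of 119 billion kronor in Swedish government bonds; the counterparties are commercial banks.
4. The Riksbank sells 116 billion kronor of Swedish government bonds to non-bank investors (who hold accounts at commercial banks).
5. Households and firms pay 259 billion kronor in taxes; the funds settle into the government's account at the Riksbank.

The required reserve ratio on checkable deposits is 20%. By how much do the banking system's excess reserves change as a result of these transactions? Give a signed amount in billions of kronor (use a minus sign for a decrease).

Currency deposit 236 billion kronor: reserves +236B, deposits +236B.
Government spending 51 billion kronor: reserves +51B, deposits +51B.
OMO purchase (from banks) 119 billion kronor: reserves +119B, deposits 0.
Asset sale (to non-banks) 116 billion kronor: reserves −116B, deposits −116B.
Government account inflow 259 billion kronor: reserves −259B, deposits −259B.
Totals: Δreserves = +31B, Δdeposits = −88B.
Δrequired reserves = 20% × −88B = −17.6B.
Δexcess reserves = Δreserves − Δrequired = +31B − (−17.6B) = +48.6 billion.

+48.6 billion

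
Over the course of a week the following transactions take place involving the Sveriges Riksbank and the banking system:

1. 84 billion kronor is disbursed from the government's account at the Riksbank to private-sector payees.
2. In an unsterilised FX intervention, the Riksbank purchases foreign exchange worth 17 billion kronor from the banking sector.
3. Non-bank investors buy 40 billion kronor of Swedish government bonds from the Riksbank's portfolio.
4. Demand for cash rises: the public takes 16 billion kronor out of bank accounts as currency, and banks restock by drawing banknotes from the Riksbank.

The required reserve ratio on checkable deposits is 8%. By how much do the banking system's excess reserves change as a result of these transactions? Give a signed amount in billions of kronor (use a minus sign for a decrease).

Government spending 84 billion kronor: reserves +84B, deposits +84B.
FX purchase 17 billion kronor: reserves +17B, deposits 0.
Asset sale (to non-banks) 40 billion kronor: reserves −40B, deposits −40B.
Currency withdrawal 16 billion kronor: reserves −16B, deposits −16B.
Totals: Δreserves = +45B, Δdeposits = +28B.
Δrequired reserves = 8% × +28B = +2.24B.
Δexcess reserves = Δreserves − Δrequired = +45B − (+2.24B) = +42.76 billion.

+42.76 billion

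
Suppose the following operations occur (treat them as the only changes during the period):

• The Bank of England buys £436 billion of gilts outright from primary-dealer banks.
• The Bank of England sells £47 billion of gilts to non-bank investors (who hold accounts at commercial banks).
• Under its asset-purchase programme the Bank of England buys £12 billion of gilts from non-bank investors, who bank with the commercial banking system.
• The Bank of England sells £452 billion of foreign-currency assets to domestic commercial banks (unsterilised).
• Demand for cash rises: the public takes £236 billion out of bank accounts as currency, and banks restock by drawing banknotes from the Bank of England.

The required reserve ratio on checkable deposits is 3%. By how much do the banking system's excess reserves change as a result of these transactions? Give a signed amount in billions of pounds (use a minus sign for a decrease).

OMO purchase (from banks) £436 billion: reserves +£436B, deposits 0.
Asset sale (to non-banks) £47 billion: reserves −£47B, deposits −£47B.
Asset purchase (from non-banks) £12 billion: reserves +£12B, deposits +£12B.
FX sale £452 billion: reserves −£452B, deposits 0.
Currency withdrawal £236 billion: reserves −£236B, deposits −£236B.
Totals: Δreserves = −£287B, Δdeposits = −£271B.
Δrequired reserves = 3% × −£271B = −£8.13B.
Δexcess reserves = Δreserves − Δrequired = −£287B − (−£8.13B) = -£278.87 billion.

-£278.87 billion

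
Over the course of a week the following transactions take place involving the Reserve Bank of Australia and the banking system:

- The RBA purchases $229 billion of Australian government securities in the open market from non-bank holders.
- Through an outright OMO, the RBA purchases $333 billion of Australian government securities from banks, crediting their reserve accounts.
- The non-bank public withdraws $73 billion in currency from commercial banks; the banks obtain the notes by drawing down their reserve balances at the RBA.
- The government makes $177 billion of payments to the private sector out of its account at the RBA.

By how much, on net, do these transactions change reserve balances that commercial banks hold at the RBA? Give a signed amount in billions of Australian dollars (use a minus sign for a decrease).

+$666 billion

Asset purchase (from non-banks) $229 billion: the RBA pays by crediting reserve accounts → +$229B.
OMO purchase (from banks) $333 billion: the RBA pays by crediting reserve accounts → +$333B.
Currency withdrawal $73 billion: banks swap reserves for currency → −$73B.
Government spending $177 billion: government payments flow into bank reserve accounts → +$177B.
Net: 229 + 333 − 73 + 177 = +$666 billion.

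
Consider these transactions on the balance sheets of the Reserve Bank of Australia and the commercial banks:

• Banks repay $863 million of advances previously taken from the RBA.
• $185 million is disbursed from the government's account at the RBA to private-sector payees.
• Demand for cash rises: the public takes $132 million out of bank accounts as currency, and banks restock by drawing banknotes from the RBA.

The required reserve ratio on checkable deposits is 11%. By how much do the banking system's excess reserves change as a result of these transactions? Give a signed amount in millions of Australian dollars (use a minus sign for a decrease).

-$815.83 million

Discount-window repayment $863 million: reserves −$863M, deposits 0.
Government spending $185 million: reserves +$185M, deposits +$185M.
Currency withdrawal $132 million: reserves −$132M, deposits −$132M.
Totals: Δreserves = −$810M, Δdeposits = +$53M.
Δrequired reserves = 11% × +$53M = +$5.83M.
Δexcess reserves = Δreserves − Δrequired = −$810M − (+$5.83M) = -$815.83 million.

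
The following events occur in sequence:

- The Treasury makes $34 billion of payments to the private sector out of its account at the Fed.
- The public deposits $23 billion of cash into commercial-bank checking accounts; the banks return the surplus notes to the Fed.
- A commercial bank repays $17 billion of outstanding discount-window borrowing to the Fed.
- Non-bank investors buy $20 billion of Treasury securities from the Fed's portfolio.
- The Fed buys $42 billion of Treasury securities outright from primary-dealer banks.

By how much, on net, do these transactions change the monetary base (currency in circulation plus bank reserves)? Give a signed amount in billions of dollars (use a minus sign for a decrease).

+$39 billion

Fed balance sheet:
  Assets:      Securities +$22B, Loans to banks −$17B
  Liabilities: Bank reserves +$62B, Currency in circulation −$23B, Government deposits −$34B
Monetary base = currency + reserves: −$23B + (+$62B) = +$39 billion.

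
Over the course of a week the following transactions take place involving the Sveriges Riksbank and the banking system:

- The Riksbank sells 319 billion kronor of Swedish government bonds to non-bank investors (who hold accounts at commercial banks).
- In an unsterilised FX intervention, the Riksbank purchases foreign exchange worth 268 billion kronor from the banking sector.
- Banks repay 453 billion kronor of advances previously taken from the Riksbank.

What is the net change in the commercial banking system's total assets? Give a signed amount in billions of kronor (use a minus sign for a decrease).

Riksbank balance sheet:
  Assets:      Securities −319B, Loans to banks −453B, Foreign assets +268B
  Liabilities: Bank reserves −504B
Commercial banking system:
  Assets:      Reserves at CB −504B, Foreign assets −268B
  Liabilities: Checkable deposits −319B, Borrowings from CB −453B
Change in total bank assets = -772 billion.

-772 billion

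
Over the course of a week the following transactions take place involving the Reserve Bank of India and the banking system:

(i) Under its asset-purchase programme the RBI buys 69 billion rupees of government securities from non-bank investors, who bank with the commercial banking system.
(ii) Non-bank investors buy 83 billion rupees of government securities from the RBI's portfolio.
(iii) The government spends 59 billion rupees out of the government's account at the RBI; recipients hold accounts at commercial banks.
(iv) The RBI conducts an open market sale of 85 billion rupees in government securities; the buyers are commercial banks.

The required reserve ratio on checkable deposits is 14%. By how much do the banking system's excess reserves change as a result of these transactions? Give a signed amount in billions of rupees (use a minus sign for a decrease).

Asset purchase (from non-banks) 69 billion rupees: reserves +69B, deposits +69B.
Asset sale (to non-banks) 83 billion rupees: reserves −83B, deposits −83B.
Government spending 59 billion rupees: reserves +59B, deposits +59B.
OMO sale (to banks) 85 billion rupees: reserves −85B, deposits 0.
Totals: Δreserves = −40B, Δdeposits = +45B.
Δrequired reserves = 14% × +45B = +6.3B.
Δexcess reserves = Δreserves − Δrequired = −40B − (+6.3B) = -46.3 billion.

-46.3 billion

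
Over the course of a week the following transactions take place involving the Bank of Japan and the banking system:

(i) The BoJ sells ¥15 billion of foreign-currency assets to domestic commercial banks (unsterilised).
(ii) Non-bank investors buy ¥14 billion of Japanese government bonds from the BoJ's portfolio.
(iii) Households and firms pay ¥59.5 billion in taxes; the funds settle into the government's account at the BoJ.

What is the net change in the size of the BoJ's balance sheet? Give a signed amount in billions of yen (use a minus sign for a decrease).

BoJ balance sheet:
  Assets:      Securities −¥14B, Foreign assets −¥15B
  Liabilities: Bank reserves −¥88.5B, Government deposits +¥59.5B
Commercial banking system:
  Assets:      Reserves at CB −¥88.5B, Foreign assets +¥15B
  Liabilities: Checkable deposits −¥73.5B
Change in total BoJ assets = -¥29 billion.

-¥29 billion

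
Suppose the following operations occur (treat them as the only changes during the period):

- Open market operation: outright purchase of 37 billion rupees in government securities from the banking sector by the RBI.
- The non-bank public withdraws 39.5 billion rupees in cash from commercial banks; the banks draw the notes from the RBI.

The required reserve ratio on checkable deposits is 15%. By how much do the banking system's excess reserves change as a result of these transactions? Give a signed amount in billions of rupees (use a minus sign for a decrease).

OMO purchase (from banks) 37 billion rupees: reserves +37B, deposits 0.
Currency withdrawal 39.5 billion rupees: reserves −39.5B, deposits −39.5B.
Totals: Δreserves = −2.5B, Δdeposits = −39.5B.
Δrequired reserves = 15% × −39.5B = −5.925B.
Δexcess reserves = Δreserves − Δrequired = −2.5B − (−5.925B) = +3.425 billion.

+3.425 billion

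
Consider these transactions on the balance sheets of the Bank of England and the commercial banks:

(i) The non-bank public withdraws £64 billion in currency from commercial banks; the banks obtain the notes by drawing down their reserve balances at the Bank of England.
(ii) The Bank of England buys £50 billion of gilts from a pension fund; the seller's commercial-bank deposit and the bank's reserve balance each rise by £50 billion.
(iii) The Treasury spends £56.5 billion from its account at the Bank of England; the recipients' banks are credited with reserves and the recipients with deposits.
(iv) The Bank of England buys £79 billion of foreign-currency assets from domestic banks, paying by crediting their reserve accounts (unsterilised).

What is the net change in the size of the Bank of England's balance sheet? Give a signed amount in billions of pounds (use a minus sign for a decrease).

Bank of England balance sheet:
  Assets:      Securities +£50B, Foreign assets +£79B
  Liabilities: Bank reserves +£121.5B, Currency in circulation +£64B, Government deposits −£56.5B
Change in total Bank of England assets = +£129 billion.

+£129 billion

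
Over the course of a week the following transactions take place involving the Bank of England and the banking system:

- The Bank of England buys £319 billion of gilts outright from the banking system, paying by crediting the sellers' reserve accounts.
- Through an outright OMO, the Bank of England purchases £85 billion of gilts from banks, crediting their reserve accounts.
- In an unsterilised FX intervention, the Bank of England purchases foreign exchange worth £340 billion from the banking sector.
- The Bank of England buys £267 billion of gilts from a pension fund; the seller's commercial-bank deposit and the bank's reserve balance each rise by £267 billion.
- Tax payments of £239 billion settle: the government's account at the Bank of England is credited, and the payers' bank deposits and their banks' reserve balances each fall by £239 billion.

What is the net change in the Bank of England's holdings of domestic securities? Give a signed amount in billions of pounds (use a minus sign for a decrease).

Bank of England balance sheet:
  Assets:      Securities +£671B, Foreign assets +£340B
  Liabilities: Bank reserves +£772B, Government deposits +£239B
So the change in the Bank of England's holdings of domestic securities is +£671 billion.

+£671 billion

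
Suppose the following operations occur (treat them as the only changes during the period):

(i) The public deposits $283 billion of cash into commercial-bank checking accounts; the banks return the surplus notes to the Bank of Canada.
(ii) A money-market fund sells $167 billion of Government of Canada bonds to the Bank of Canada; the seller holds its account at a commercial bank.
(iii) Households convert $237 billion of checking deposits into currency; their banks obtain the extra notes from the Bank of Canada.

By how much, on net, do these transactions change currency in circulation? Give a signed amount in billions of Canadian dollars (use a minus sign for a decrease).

-$46 billion

Bank of Canada balance sheet:
  Assets:      Securities +$167B
  Liabilities: Bank reserves +$213B, Currency in circulation −$46B
Commercial banking system:
  Assets:      Reserves at CB +$213B
  Liabilities: Checkable deposits +$213B
So the change in currency in circulation is -$46 billion.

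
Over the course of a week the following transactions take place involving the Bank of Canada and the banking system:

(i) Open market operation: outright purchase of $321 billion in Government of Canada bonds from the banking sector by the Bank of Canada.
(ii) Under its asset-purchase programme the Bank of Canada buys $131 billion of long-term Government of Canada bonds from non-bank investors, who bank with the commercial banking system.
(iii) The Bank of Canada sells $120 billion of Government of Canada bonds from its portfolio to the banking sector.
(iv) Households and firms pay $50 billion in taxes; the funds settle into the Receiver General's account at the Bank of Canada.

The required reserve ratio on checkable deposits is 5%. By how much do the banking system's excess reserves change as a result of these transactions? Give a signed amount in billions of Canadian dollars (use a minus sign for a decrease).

+$277.95 billion

OMO purchase (from banks) $321 billion: reserves +$321B, deposits 0.
Asset purchase (from non-banks) $131 billion: reserves +$131B, deposits +$131B.
OMO sale (to banks) $120 billion: reserves −$120B, deposits 0.
Government account inflow $50 billion: reserves −$50B, deposits −$50B.
Totals: Δreserves = +$282B, Δdeposits = +$81B.
Δrequired reserves = 5% × +$81B = +$4.05B.
Δexcess reserves = Δreserves − Δrequired = +$282B − (+$4.05B) = +$277.95 billion.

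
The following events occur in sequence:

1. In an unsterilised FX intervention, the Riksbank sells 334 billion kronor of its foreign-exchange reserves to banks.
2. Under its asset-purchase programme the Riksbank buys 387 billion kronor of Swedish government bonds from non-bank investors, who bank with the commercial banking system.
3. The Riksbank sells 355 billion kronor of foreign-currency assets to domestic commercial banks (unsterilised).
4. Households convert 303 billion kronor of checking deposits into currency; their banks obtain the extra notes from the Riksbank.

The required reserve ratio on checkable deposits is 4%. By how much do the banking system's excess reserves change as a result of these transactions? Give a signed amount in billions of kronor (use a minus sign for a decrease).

FX sale 334 billion kronor: reserves −334B, deposits 0.
Asset purchase (from non-banks) 387 billion kronor: reserves +387B, deposits +387B.
FX sale 355 billion kronor: reserves −355B, deposits 0.
Currency withdrawal 303 billion kronor: reserves −303B, deposits −303B.
Totals: Δreserves = −605B, Δdeposits = +84B.
Δrequired reserves = 4% × +84B = +3.36B.
Δexcess reserves = Δreserves − Δrequired = −605B − (+3.36B) = -608.36 billion.

-608.36 billion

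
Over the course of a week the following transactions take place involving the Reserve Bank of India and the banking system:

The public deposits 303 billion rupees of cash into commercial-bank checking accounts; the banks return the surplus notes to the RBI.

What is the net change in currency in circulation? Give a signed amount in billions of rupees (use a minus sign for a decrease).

RBI balance sheet:
  Assets:      no change
  Liabilities: Bank reserves +303B, Currency in circulation −303B
So the change in currency in circulation is -303 billion.

-303 billion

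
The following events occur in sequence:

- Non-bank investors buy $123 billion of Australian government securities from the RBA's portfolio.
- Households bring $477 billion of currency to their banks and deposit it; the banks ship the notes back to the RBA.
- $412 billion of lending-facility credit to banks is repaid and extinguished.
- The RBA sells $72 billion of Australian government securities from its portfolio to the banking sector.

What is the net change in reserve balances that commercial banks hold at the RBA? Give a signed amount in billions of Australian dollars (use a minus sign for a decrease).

-$130 billion

Asset sale (to non-banks) $123 billion: the non-bank buyers' banks settle from reserves → −$123B.
Currency deposit $477 billion: returned notes are swapped for reserve credit → +$477B.
Discount-window repayment $412 billion: repayment is debited from reserves → −$412B.
OMO sale (to banks) $72 billion: the buying banks pay out of their reserve balances → −$72B.
Net: −123 + 477 − 412 − 72 = -$130 billion.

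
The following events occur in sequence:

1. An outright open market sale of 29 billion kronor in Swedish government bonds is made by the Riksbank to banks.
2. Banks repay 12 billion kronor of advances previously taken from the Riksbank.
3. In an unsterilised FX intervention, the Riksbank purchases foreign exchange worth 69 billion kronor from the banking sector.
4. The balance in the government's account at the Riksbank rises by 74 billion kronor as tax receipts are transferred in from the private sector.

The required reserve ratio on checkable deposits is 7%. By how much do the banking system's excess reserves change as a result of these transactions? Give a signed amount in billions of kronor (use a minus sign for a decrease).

OMO sale (to banks) 29 billion kronor: reserves −29B, deposits 0.
Discount-window repayment 12 billion kronor: reserves −12B, deposits 0.
FX purchase 69 billion kronor: reserves +69B, deposits 0.
Government account inflow 74 billion kronor: reserves −74B, deposits −74B.
Totals: Δreserves = −46B, Δdeposits = −74B.
Δrequired reserves = 7% × −74B = −5.18B.
Δexcess reserves = Δreserves − Δrequired = −46B − (−5.18B) = -40.82 billion.

-40.82 billion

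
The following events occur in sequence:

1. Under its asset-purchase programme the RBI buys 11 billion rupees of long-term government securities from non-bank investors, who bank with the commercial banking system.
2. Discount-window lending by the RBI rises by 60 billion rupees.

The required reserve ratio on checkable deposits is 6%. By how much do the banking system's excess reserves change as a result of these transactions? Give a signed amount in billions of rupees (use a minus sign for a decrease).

Asset purchase (from non-banks) 11 billion rupees: reserves +11B, deposits +11B.
Discount-window loan 60 billion rupees: reserves +60B, deposits 0.
Totals: Δreserves = +71B, Δdeposits = +11B.
Δrequired reserves = 6% × +11B = +0.66B.
Δexcess reserves = Δreserves − Δrequired = +71B − (+0.66B) = +70.34 billion.

+70.34 billion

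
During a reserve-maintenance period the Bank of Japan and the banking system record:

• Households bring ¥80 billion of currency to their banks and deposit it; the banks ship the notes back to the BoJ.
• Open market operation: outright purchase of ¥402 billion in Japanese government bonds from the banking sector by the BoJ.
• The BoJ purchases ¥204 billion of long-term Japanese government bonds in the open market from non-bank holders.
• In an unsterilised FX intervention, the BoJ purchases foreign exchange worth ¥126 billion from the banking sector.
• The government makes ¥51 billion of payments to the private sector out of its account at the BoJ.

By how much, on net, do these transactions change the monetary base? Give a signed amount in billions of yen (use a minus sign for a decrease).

Currency deposit ¥80 billion: just a shift between currency and reserves — both are base money → 0.
OMO purchase (from banks) ¥402 billion: BoJ balance sheet expands → +¥402B.
Asset purchase (from non-banks) ¥204 billion: BoJ balance sheet expands → +¥204B.
FX purchase ¥126 billion: BoJ balance sheet expands → +¥126B.
Government spending ¥51 billion: a non-base liability converts back to reserves → +¥51B.
Net: 0 + 402 + 204 + 126 + 51 = +¥783 billion.

+¥783 billion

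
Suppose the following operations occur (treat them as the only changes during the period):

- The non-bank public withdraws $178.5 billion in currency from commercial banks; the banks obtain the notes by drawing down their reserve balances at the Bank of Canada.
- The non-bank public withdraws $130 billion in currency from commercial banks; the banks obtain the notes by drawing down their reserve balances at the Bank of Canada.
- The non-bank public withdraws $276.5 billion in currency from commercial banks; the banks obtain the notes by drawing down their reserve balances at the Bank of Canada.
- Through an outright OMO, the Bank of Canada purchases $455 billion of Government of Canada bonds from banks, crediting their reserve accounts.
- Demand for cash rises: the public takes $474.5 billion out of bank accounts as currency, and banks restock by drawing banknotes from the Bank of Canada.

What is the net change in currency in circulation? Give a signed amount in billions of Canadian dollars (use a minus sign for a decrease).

Bank of Canada balance sheet:
  Assets:      Securities +$455B
  Liabilities: Bank reserves −$604.5B, Currency in circulation +$1059.5B
So the change in currency in circulation is +$1059.5 billion.

+$1059.5 billion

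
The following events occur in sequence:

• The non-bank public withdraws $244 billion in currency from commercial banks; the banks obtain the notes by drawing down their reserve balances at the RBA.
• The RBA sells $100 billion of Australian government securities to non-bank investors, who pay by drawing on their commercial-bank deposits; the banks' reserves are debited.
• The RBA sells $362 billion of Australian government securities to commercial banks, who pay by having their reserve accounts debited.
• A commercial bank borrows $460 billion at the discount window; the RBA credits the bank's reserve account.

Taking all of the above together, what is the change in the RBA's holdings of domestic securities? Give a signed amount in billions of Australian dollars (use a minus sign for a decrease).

-$462 billion

Currency withdrawal $244 billion: the RBA's securities portfolio is untouched → 0.
Asset sale (to non-banks) $100 billion: securities removed from the RBA's portfolio → −$100B.
OMO sale (to banks) $362 billion: securities removed from the RBA's portfolio → −$362B.
Discount-window loan $460 billion: the RBA's securities portfolio is untouched → 0.
Net: 0 − 100 − 362 + 0 = -$462 billion.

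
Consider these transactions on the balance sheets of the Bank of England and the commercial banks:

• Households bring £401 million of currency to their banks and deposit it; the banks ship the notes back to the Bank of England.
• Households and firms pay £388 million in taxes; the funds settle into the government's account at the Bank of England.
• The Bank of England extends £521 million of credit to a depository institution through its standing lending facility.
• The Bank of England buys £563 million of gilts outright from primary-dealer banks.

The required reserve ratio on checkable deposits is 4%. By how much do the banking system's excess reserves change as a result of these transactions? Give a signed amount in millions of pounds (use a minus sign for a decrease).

Currency deposit £401 million: reserves +£401M, deposits +£401M.
Government account inflow £388 million: reserves −£388M, deposits −£388M.
Discount-window loan £521 million: reserves +£521M, deposits 0.
OMO purchase (from banks) £563 million: reserves +£563M, deposits 0.
Totals: Δreserves = +£1097M, Δdeposits = +£13M.
Δrequired reserves = 4% × +£13M = +£0.52M.
Δexcess reserves = Δreserves − Δrequired = +£1097M − (+£0.52M) = +£1096.48 million.

+£1096.48 million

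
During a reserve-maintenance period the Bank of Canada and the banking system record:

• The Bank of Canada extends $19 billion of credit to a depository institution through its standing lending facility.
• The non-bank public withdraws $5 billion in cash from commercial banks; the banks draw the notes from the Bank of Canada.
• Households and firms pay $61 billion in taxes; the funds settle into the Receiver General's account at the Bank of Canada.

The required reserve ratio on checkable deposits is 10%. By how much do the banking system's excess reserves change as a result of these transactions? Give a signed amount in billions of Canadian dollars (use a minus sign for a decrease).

Discount-window loan $19 billion: reserves +$19B, deposits 0.
Currency withdrawal $5 billion: reserves −$5B, deposits −$5B.
Government account inflow $61 billion: reserves −$61B, deposits −$61B.
Totals: Δreserves = −$47B, Δdeposits = −$66B.
Δrequired reserves = 10% × −$66B = −$6.6B.
Δexcess reserves = Δreserves − Δrequired = −$47B − (−$6.6B) = -$40.4 billion.

-$40.4 billion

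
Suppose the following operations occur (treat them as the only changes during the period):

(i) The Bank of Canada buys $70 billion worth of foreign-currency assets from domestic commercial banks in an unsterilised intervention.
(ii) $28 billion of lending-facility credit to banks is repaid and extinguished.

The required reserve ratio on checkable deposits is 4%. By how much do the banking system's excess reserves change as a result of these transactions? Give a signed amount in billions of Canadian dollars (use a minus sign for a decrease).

+$42 billion

FX purchase $70 billion: reserves +$70B, deposits 0.
Discount-window repayment $28 billion: reserves −$28B, deposits 0.
Totals: Δreserves = +$42B, Δdeposits = 0.
Δrequired reserves = 4% × 0 = 0.
Δexcess reserves = Δreserves − Δrequired = +$42B − (0) = +$42 billion.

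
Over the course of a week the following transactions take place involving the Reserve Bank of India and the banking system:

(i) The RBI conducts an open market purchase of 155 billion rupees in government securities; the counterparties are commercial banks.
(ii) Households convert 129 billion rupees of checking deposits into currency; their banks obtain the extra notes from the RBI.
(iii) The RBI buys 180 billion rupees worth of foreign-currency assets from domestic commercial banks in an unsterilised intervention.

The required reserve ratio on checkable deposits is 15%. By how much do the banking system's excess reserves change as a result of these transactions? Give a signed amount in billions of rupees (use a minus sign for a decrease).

+225.35 billion

OMO purchase (from banks) 155 billion rupees: reserves +155B, deposits 0.
Currency withdrawal 129 billion rupees: reserves −129B, deposits −129B.
FX purchase 180 billion rupees: reserves +180B, deposits 0.
Totals: Δreserves = +206B, Δdeposits = −129B.
Δrequired reserves = 15% × −129B = −19.35B.
Δexcess reserves = Δreserves − Δrequired = +206B − (−19.35B) = +225.35 billion.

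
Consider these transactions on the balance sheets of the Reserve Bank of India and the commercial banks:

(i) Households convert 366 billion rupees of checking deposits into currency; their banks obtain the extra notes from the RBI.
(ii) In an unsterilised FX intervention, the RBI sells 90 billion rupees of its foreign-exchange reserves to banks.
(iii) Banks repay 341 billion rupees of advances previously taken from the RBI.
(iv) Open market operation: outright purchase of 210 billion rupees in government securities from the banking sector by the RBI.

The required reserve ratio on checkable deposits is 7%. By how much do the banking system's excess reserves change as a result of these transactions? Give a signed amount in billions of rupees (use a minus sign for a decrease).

Currency withdrawal 366 billion rupees: reserves −366B, deposits −366B.
FX sale 90 billion rupees: reserves −90B, deposits 0.
Discount-window repayment 341 billion rupees: reserves −341B, deposits 0.
OMO purchase (from banks) 210 billion rupees: reserves +210B, deposits 0.
Totals: Δreserves = −587B, Δdeposits = −366B.
Δrequired reserves = 7% × −366B = −25.62B.
Δexcess reserves = Δreserves − Δrequired = −587B − (−25.62B) = -561.38 billion.

-561.38 billion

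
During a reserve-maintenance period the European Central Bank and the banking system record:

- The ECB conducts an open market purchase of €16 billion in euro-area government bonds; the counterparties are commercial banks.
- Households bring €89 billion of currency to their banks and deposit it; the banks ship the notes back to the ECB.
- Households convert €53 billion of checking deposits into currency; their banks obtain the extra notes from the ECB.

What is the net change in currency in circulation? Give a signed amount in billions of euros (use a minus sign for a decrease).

OMO purchase (from banks) €16 billion: no currency enters or leaves circulation → 0.
Currency deposit €89 billion: notes return to the central bank → −€89B.
Currency withdrawal €53 billion: notes leave the central bank → +€53B.
Net: 0 − 89 + 53 = -€36 billion.

-€36 billion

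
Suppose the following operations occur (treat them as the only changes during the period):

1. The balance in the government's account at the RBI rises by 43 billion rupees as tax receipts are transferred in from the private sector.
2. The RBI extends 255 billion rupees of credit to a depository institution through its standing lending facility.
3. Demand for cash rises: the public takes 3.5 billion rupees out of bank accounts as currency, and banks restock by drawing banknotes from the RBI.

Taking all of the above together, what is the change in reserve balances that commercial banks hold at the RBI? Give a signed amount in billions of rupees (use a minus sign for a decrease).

Government account inflow 43 billion rupees: funds move from bank reserves into the government account → −43B.
Discount-window loan 255 billion rupees: the loan is credited to the bank's reserve account → +255B.
Currency withdrawal 3.5 billion rupees: banks swap reserves for currency → −3.5B.
Net: −43 + 255 − 3.5 = +208.5 billion.

+208.5 billion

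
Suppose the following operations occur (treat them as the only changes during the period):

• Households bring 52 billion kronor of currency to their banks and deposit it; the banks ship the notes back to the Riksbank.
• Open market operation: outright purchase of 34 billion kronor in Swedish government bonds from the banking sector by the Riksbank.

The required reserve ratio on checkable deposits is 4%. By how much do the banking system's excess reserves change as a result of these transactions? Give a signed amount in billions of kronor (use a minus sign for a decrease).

+83.92 billion

Currency deposit 52 billion kronor: reserves +52B, deposits +52B.
OMO purchase (from banks) 34 billion kronor: reserves +34B, deposits 0.
Totals: Δreserves = +86B, Δdeposits = +52B.
Δrequired reserves = 4% × +52B = +2.08B.
Δexcess reserves = Δreserves − Δrequired = +86B − (+2.08B) = +83.92 billion.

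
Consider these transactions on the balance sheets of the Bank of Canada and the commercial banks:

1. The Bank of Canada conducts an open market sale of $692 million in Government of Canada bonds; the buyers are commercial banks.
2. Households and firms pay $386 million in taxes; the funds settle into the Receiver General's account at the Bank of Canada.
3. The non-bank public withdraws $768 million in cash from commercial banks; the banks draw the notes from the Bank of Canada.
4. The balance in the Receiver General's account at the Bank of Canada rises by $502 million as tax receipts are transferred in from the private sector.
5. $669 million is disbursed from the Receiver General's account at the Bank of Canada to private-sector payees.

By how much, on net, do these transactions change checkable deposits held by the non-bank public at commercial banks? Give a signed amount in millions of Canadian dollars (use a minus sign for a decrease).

Bank of Canada balance sheet:
  Assets:      Securities −$692M
  Liabilities: Bank reserves −$1679M, Currency in circulation +$768M, Government deposits +$219M
Commercial banking system:
  Assets:      Reserves at CB −$1679M, Securities +$692M
  Liabilities: Checkable deposits −$987M
So the change in checkable deposits held by the non-bank public at commercial banks is -$987 million.

-$987 million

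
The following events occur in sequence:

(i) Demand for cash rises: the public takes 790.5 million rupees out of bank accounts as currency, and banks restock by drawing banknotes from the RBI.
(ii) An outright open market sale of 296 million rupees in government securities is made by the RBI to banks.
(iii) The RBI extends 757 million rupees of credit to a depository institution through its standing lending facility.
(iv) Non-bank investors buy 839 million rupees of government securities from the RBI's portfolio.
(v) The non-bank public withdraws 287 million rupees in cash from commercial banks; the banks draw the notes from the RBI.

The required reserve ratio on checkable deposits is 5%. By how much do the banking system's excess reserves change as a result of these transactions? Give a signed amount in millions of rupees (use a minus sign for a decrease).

-1359.675 million

Currency withdrawal 790.5 million rupees: reserves −790.5M, deposits −790.5M.
OMO sale (to banks) 296 million rupees: reserves −296M, deposits 0.
Discount-window loan 757 million rupees: reserves +757M, deposits 0.
Asset sale (to non-banks) 839 million rupees: reserves −839M, deposits −839M.
Currency withdrawal 287 million rupees: reserves −287M, deposits −287M.
Totals: Δreserves = −1455.5M, Δdeposits = −1916.5M.
Δrequired reserves = 5% × −1916.5M = −95.825M.
Δexcess reserves = Δreserves − Δrequired = −1455.5M − (−95.825M) = -1359.675 million.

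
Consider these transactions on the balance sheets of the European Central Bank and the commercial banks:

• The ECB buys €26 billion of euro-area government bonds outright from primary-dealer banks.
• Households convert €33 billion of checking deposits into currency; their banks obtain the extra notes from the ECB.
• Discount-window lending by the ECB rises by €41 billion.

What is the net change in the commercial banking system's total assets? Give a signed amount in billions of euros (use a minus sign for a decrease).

OMO purchase (from banks) €26 billion: just an asset swap on bank balance sheets → 0.
Currency withdrawal €33 billion: bank balance sheets shrink → −€33B.
Discount-window loan €41 billion: bank balance sheets expand → +€41B.
Net: 0 − 33 + 41 = +€8 billion.

+€8 billion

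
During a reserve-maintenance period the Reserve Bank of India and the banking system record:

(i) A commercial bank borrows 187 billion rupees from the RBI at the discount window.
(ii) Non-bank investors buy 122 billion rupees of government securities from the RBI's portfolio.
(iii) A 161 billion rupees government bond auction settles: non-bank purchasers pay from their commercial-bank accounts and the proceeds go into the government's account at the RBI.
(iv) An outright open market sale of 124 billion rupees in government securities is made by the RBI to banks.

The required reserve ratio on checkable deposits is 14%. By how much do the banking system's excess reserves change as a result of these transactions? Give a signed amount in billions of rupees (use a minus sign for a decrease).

-180.38 billion

Discount-window loan 187 billion rupees: reserves +187B, deposits 0.
Asset sale (to non-banks) 122 billion rupees: reserves −122B, deposits −122B.
Government account inflow 161 billion rupees: reserves −161B, deposits −161B.
OMO sale (to banks) 124 billion rupees: reserves −124B, deposits 0.
Totals: Δreserves = −220B, Δdeposits = −283B.
Δrequired reserves = 14% × −283B = −39.62B.
Δexcess reserves = Δreserves − Δrequired = −220B − (−39.62B) = -180.38 billion.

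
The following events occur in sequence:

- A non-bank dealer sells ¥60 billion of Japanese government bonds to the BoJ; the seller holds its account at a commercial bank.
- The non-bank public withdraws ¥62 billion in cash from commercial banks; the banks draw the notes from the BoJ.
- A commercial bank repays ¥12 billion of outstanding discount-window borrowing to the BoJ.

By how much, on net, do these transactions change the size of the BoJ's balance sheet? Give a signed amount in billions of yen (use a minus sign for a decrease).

+¥48 billion

Asset purchase (from non-banks) ¥60 billion: a BoJ asset is acquired → +¥60B.
Currency withdrawal ¥62 billion: only the composition of liabilities changes → 0.
Discount-window repayment ¥12 billion: a BoJ asset is shed → −¥12B.
Net: 60 + 0 − 12 = +¥48 billion.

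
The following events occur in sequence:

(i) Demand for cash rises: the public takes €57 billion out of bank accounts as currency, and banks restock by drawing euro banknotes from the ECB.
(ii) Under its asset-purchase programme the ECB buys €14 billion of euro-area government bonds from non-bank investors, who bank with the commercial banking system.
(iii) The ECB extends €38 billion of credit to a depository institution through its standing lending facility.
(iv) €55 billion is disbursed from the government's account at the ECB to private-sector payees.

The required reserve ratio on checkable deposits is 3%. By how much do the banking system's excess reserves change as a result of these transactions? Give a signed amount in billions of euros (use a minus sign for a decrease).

+€49.64 billion

Currency withdrawal €57 billion: reserves −€57B, deposits −€57B.
Asset purchase (from non-banks) €14 billion: reserves +€14B, deposits +€14B.
Discount-window loan €38 billion: reserves +€38B, deposits 0.
Government spending €55 billion: reserves +€55B, deposits +€55B.
Totals: Δreserves = +€50B, Δdeposits = +€12B.
Δrequired reserves = 3% × +€12B = +€0.36B.
Δexcess reserves = Δreserves − Δrequired = +€50B − (+€0.36B) = +€49.64 billion.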